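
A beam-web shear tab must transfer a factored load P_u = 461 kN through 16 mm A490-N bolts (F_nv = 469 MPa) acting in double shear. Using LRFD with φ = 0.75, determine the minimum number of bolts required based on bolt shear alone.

4 bolts

A_b = π·16²/4 = 201.1 mm².
Per-bolt design strength φR_n = 0.75 × 469 × 201.1 × 2 / 1000 = 141.4 kN.
n ≥ 461 / 141.4 = 3.259 → use 4 bolts.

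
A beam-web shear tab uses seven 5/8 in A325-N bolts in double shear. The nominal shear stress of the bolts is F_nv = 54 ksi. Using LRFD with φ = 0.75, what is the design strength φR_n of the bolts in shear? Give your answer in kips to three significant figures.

A_b = π × 0.625² / 4 = 0.3068 in².
R_n = F_nv · A_b · n · n_s = 54 × 0.3068 × 7 × 2 = 231.9 kips.
Design strength φR_n = 0.75 × 231.9 = 174 kips.

174 kips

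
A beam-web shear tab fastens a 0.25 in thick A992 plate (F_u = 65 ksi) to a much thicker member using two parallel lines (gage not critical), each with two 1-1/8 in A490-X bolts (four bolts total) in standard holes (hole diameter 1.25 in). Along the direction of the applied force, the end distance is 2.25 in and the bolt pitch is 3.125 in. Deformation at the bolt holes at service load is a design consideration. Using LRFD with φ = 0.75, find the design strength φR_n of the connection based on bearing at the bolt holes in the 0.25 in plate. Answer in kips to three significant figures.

102 kips

Per bolt r_n = 1.2 l_c t F_u ≤ 2.4 d t F_u; upper limit = 2.4 × 1.125 × 0.25 × 65 = 43.87 kips.
Edge bolt: l_c = 2.25 − 1.25/2 = 1.625 in → 1.2 × 1.625 × 0.25 × 65 = 31.69 → r_n = 31.69 kips.
Interior bolts: l_c = 3.125 − 1.25 = 1.875 in → 1.2 × 1.875 × 0.25 × 65 = 36.56 → r_n = 36.56 kips.
R_n = 2 × 31.69 + 2 × 36.56 = 136.5 kips.
Design strength φR_n = 0.75 × 136.5 = 102 kips.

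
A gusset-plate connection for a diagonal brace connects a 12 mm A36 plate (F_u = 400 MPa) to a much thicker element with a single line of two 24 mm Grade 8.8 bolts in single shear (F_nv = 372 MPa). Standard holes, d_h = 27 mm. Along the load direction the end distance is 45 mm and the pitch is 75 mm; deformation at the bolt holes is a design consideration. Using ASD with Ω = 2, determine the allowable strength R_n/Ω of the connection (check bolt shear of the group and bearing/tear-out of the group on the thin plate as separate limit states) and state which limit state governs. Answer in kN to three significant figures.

Bolt shear: A_b = π·24²/4 = 452.4 mm²; R_n = 372 × 452.4 × 2 × 1 / 1000 = 336.6 kN → 336.6 / 2 = 168 kN.
Bearing (1.2 l_c t F_u ≤ 2.4 d t F_u): upper limit = 2.4·24·12·400 / 1000 = 276.5 kN.
  Edge l_c = 45 − 27/2 = 31.5 → r_n = 181.4 kN; interior l_c = 75 − 27 = 48 → r_n = 276.5 kN.
  R_n,bearing = 1·181.4 + 1·276.5 = 457.9 kN → 457.9 / 2 = 229 kN.
Bolt shear governs: 168 kN.

168 kN (bolt shear governs)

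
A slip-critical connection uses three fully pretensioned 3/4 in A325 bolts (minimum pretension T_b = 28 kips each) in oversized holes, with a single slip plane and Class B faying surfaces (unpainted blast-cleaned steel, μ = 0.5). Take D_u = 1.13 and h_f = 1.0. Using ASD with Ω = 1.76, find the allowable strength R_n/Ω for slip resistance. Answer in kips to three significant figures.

R_n = μ · D_u · h_f · T_b · n_s · n_b = 0.5 × 1.13 × 1.0 × 28 × 1 × 3 = 47.46 kips.
Allowable strength R_n/Ω = 47.46 / 1.76 = 27 kips.

27 kips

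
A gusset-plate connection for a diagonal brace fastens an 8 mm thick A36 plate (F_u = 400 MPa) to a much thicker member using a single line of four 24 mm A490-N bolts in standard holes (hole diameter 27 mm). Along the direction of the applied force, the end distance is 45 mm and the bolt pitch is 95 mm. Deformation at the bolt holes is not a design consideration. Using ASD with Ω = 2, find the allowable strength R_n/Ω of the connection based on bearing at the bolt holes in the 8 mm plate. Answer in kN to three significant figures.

Per bolt r_n = 1.5 l_c t F_u ≤ 3.0 d t F_u; upper limit = 3.0 × 24 × 8 × 400 / 1000 = 230.4 kN.
Edge bolt: l_c = 45 − 27/2 = 31.5 mm → 1.5 × 31.5 × 8 × 400 / 1000 = 151.2 → r_n = 151.2 kN.
Interior bolts: l_c = 95 − 27 = 68 mm → 1.5 × 68 × 8 × 400 / 1000 = 326.4 → r_n = 230.4 kN.
R_n = 1 × 151.2 + 3 × 230.4 = 842.4 kN.
Allowable strength R_n/Ω = 842.4 / 2 = 421 kN.

421 kN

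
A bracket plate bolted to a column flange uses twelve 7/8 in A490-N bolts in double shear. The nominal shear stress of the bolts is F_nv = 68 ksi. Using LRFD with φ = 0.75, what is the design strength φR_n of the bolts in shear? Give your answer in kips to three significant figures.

736 kips

A_b = π × 0.875² / 4 = 0.6013 in².
R_n = F_nv · A_b · n · n_s = 68 × 0.6013 × 12 × 2 = 981.4 kips.
Design strength φR_n = 0.75 × 981.4 = 736 kips.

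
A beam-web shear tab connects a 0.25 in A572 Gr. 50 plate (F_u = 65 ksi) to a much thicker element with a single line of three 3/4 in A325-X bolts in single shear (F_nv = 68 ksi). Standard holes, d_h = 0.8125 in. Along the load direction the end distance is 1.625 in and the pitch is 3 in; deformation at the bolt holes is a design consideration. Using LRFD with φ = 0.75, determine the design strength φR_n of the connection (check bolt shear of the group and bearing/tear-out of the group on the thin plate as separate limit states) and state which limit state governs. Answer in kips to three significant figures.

Bolt shear: A_b = π·0.75²/4 = 0.4418 in²; R_n = 68 × 0.4418 × 3 × 1 = 90.12 kips → 0.75 × 90.12 = 67.6 kips.
Bearing (1.2 l_c t F_u ≤ 2.4 d t F_u): upper limit = 2.4·0.75·0.25·65 = 29.25 kips.
  Edge l_c = 1.625 − 0.8125/2 = 1.219 → r_n = 23.77 kips; interior l_c = 3 − 0.8125 = 2.188 → r_n = 29.25 kips.
  R_n,bearing = 1·23.77 + 2·29.25 = 82.27 kips → 0.75 × 82.27 = 61.7 kips.
Bearing governs: 61.7 kips.

61.7 kips (bearing governs)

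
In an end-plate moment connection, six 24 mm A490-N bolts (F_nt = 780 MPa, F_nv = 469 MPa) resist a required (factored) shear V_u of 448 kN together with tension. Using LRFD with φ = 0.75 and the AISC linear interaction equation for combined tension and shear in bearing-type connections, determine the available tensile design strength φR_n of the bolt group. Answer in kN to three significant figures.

1320 kN

A_b = π·24²/4 = 452.4 mm²; f_rv = 448 × 1000 / (6 × 452.4) = 165 MPa.
F'_nt = 1.3 F_nt − (F_nt / φF_nv) f_rv = 1.3·780 − (780/(0.75·469))·165 = 648 MPa, capped at F_nt → F'_nt = 648 MPa.
R_n = F'_nt · A_b · n = 648 × 452.4 × 6 / 1000 = 1759 kN.
Design strength φR_n = 0.75 × 1759 = 1320 kN.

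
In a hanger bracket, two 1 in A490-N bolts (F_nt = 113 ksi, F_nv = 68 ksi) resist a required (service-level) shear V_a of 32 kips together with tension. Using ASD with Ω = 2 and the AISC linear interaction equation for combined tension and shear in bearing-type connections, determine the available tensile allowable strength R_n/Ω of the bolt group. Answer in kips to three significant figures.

A_b = π·1²/4 = 0.7854 in²; f_rv = 32 / (2 × 0.7854) = 20.37 ksi.
F'_nt = 1.3 F_nt − (Ω F_nt / F_nv) f_rv = 1.3·113 − (2·113/68)·20.37 = 79.19 ksi, capped at F_nt → F'_nt = 79.19 ksi.
R_n = F'_nt · A_b · n = 79.19 × 0.7854 × 2 = 124.4 kips.
Allowable strength R_n/Ω = 124.4 / 2 = 62.2 kips.

62.2 kips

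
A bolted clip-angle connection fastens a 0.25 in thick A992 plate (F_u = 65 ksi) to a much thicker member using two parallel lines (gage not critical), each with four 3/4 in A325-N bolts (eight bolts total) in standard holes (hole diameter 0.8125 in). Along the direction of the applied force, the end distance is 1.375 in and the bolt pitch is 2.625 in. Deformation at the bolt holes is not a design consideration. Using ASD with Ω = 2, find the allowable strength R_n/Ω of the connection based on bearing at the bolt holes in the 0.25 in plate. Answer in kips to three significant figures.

Per bolt r_n = 1.5 l_c t F_u ≤ 3.0 d t F_u; upper limit = 3.0 × 0.75 × 0.25 × 65 = 36.56 kips.
Edge bolt: l_c = 1.375 − 0.8125/2 = 0.9688 in → 1.5 × 0.9688 × 0.25 × 65 = 23.61 → r_n = 23.61 kips.
Interior bolts: l_c = 2.625 − 0.8125 = 1.812 in → 1.5 × 1.812 × 0.25 × 65 = 44.18 → r_n = 36.56 kips.
R_n = 2 × 23.61 + 6 × 36.56 = 266.6 kips.
Allowable strength R_n/Ω = 266.6 / 2 = 133 kips.

133 kips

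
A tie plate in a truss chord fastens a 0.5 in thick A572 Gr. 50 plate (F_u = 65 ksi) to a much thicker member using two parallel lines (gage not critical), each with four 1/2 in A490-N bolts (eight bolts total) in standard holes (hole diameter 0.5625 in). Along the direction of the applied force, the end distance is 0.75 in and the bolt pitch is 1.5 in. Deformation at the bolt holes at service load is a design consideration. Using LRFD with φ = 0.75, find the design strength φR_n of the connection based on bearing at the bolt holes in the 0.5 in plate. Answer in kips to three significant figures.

Per bolt r_n = 1.2 l_c t F_u ≤ 2.4 d t F_u; upper limit = 2.4 × 0.5 × 0.5 × 65 = 39 kips.
Edge bolt: l_c = 0.75 − 0.5625/2 = 0.4688 in → 1.2 × 0.4688 × 0.5 × 65 = 18.28 → r_n = 18.28 kips.
Interior bolts: l_c = 1.5 − 0.5625 = 0.9375 in → 1.2 × 0.9375 × 0.5 × 65 = 36.56 → r_n = 36.56 kips.
R_n = 2 × 18.28 + 6 × 36.56 = 255.9 kips.
Design strength φR_n = 0.75 × 255.9 = 192 kips.

192 kips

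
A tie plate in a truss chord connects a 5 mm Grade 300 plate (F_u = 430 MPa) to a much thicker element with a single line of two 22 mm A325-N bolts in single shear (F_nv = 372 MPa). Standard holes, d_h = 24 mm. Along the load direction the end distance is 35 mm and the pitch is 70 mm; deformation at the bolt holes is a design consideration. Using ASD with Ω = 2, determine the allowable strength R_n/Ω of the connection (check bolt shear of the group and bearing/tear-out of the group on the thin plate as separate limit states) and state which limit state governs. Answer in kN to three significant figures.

Bolt shear: A_b = π·22²/4 = 380.1 mm²; R_n = 372 × 380.1 × 2 × 1 / 1000 = 282.8 kN → 282.8 / 2 = 141 kN.
Bearing (1.2 l_c t F_u ≤ 2.4 d t F_u): upper limit = 2.4·22·5·430 / 1000 = 113.5 kN.
  Edge l_c = 35 − 24/2 = 23 → r_n = 59.34 kN; interior l_c = 70 − 24 = 46 → r_n = 113.5 kN.
  R_n,bearing = 1·59.34 + 1·113.5 = 172.9 kN → 172.9 / 2 = 86.4 kN.
Bearing governs: 86.4 kN.

86.4 kN (bearing governs)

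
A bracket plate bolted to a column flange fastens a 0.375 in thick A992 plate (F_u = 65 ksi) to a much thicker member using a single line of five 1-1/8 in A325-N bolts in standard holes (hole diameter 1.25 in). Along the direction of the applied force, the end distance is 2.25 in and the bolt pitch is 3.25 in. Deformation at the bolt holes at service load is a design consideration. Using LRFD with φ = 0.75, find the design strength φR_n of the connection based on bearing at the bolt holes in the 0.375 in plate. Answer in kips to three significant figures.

Per bolt r_n = 1.2 l_c t F_u ≤ 2.4 d t F_u; upper limit = 2.4 × 1.125 × 0.375 × 65 = 65.81 kips.
Edge bolt: l_c = 2.25 − 1.25/2 = 1.625 in → 1.2 × 1.625 × 0.375 × 65 = 47.53 → r_n = 47.53 kips.
Interior bolts: l_c = 3.25 − 1.25 = 2 in → 1.2 × 2 × 0.375 × 65 = 58.5 → r_n = 58.5 kips.
R_n = 1 × 47.53 + 4 × 58.5 = 281.5 kips.
Design strength φR_n = 0.75 × 281.5 = 211 kips.

211 kips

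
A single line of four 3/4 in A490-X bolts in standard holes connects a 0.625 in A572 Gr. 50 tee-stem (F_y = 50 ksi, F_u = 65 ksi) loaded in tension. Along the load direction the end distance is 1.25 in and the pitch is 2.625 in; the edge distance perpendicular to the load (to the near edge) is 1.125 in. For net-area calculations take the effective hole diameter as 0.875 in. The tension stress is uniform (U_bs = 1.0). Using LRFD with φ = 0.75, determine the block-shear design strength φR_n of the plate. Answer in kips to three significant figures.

132 kips

Shear plane L_v = 1.25 + 3·2.625 = 9.125 in; A_gv = 9.125 × 0.625 = 5.703 in².
A_nv = (9.125 − 3.5·0.875) × 0.625 = 3.789 in².
A_nt = (1.125 − 0.5·0.875) × 0.625 = 0.4297 in².
0.6 F_u A_nv = 147.8 kips; 0.6 F_y A_gv = 171.1 kips → shear rupture governs the shear term.
R_n = 147.8 + 1.0 × 65 × 0.4297 = 175.7 kips.
Design strength φR_n = 0.75 × 175.7 = 132 kips.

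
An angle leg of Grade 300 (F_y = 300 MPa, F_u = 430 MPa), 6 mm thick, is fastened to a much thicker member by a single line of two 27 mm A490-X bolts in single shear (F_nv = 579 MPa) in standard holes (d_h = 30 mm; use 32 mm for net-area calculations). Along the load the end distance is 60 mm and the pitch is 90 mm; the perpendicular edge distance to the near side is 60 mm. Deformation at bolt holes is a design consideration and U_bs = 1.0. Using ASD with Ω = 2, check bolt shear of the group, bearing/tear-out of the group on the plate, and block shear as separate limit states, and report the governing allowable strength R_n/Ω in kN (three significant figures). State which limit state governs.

Bolt shear: A_b = π·27²/4 = 572.6 mm²; R_n = 579 × 572.6 × 2 × 1 / 1000 = 663 kN → 663 / 2 = 332 kN.
Bearing: edge l_c = 45, r_n = 139.3 kN; interior l_c = 60, r_n = 167.2 kN; R_n = 139.3 + 1·167.2 = 306.5 kN → 153 kN.
Block shear: A_gv = 900, A_nv = 612, A_nt = 264 mm²; R_n = min(0.6F_uA_nv, 0.6F_yA_gv) + U_bs·F_u·A_nt = 271.4 kN → 136 kN.
Block shear governs: 136 kN.

136 kN (block shear governs)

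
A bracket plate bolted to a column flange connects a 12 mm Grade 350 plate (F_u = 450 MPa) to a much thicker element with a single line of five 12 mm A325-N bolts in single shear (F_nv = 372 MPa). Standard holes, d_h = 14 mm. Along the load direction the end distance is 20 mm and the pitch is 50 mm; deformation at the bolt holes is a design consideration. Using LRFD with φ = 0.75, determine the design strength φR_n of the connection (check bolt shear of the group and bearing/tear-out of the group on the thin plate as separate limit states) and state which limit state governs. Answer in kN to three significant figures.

Bolt shear: A_b = π·12²/4 = 113.1 mm²; R_n = 372 × 113.1 × 5 × 1 / 1000 = 210.4 kN → 0.75 × 210.4 = 158 kN.
Bearing (1.2 l_c t F_u ≤ 2.4 d t F_u): upper limit = 2.4·12·12·450 / 1000 = 155.5 kN.
  Edge l_c = 20 − 14/2 = 13 → r_n = 84.24 kN; interior l_c = 50 − 14 = 36 → r_n = 155.5 kN.
  R_n,bearing = 1·84.24 + 4·155.5 = 706.3 kN → 0.75 × 706.3 = 530 kN.
Bolt shear governs: 158 kN.

158 kN (bolt shear governs)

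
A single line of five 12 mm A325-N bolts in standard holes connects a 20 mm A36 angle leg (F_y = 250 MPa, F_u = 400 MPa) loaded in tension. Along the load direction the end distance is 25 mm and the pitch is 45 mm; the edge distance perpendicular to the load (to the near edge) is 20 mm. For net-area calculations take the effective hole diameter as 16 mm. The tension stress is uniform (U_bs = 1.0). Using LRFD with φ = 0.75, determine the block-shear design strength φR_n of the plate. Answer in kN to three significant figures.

533 kN

Shear plane L_v = 25 + 4·45 = 205 mm; A_gv = 205 × 20 = 4100 mm².
A_nv = (205 − 4.5·16) × 20 = 2660 mm².
A_nt = (20 − 0.5·16) × 20 = 240 mm².
0.6 F_u A_nv = 638.4 kN; 0.6 F_y A_gv = 615 kN → shear yielding governs the shear term.
R_n = 615 + 1.0 × 400 × 240 / 1000 = 711 kN.
Design strength φR_n = 0.75 × 711 = 533 kN.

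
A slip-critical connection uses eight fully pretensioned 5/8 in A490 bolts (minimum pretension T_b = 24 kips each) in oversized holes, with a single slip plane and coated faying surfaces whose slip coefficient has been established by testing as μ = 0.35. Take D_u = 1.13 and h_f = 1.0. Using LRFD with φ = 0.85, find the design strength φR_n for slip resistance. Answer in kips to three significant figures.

R_n = μ · D_u · h_f · T_b · n_s · n_b = 0.35 × 1.13 × 1.0 × 24 × 1 × 8 = 75.94 kips.
Design strength φR_n = 0.85 × 75.94 = 64.5 kips.

64.5 kips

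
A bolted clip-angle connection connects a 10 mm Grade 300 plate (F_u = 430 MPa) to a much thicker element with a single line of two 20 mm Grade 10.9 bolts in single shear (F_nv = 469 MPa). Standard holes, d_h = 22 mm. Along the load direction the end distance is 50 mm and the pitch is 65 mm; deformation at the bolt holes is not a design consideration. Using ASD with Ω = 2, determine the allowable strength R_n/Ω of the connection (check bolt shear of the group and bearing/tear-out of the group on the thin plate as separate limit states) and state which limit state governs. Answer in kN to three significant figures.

147 kN (bolt shear governs)

Bolt shear: A_b = π·20²/4 = 314.2 mm²; R_n = 469 × 314.2 × 2 × 1 / 1000 = 294.7 kN → 294.7 / 2 = 147 kN.
Bearing (1.5 l_c t F_u ≤ 3.0 d t F_u): upper limit = 3.0·20·10·430 / 1000 = 258 kN.
  Edge l_c = 50 − 22/2 = 39 → r_n = 251.6 kN; interior l_c = 65 − 22 = 43 → r_n = 258 kN.
  R_n,bearing = 1·251.6 + 1·258 = 509.6 kN → 509.6 / 2 = 255 kN.
Bolt shear governs: 147 kN.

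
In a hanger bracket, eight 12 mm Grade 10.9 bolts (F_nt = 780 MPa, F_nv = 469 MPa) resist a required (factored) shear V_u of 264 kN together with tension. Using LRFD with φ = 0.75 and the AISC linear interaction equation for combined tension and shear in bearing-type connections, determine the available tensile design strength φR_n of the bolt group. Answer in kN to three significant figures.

A_b = π·12²/4 = 113.1 mm²; f_rv = 264 × 1000 / (8 × 113.1) = 291.8 MPa.
F'_nt = 1.3 F_nt − (F_nt / φF_nv) f_rv = 1.3·780 − (780/(0.75·469))·291.8 = 367 MPa, capped at F_nt → F'_nt = 367 MPa.
R_n = F'_nt · A_b · n = 367 × 113.1 × 8 / 1000 = 332 kN.
Design strength φR_n = 0.75 × 332 = 249 kN.

249 kN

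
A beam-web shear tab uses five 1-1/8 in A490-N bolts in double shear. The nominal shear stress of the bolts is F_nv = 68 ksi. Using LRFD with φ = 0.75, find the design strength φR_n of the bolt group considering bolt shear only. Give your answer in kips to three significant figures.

A_b = π × 1.125² / 4 = 0.994 in².
R_n = F_nv · A_b · n · n_s = 68 × 0.994 × 5 × 2 = 675.9 kips.
Design strength φR_n = 0.75 × 675.9 = 507 kips.

507 kips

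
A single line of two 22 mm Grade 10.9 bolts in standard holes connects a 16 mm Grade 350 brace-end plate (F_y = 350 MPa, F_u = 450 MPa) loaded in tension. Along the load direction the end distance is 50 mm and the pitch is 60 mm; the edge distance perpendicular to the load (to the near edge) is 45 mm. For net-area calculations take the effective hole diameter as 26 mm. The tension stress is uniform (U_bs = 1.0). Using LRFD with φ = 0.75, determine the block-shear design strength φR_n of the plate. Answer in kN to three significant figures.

403 kN

Shear plane L_v = 50 + 1·60 = 110 mm; A_gv = 110 × 16 = 1760 mm².
A_nv = (110 − 1.5·26) × 16 = 1136 mm².
A_nt = (45 − 0.5·26) × 16 = 512 mm².
0.6 F_u A_nv = 306.7 kN; 0.6 F_y A_gv = 369.6 kN → shear rupture governs the shear term.
R_n = 306.7 + 1.0 × 450 × 512 / 1000 = 537.1 kN.
Design strength φR_n = 0.75 × 537.1 = 403 kN.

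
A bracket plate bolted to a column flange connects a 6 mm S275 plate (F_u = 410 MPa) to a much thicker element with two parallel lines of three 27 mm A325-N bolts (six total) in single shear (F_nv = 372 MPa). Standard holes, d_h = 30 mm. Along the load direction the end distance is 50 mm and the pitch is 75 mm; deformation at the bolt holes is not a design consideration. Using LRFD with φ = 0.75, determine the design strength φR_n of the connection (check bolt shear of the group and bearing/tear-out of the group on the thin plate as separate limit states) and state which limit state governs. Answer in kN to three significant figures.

692 kN (bearing governs)

Bolt shear: A_b = π·27²/4 = 572.6 mm²; R_n = 372 × 572.6 × 6 × 1 / 1000 = 1278 kN → 0.75 × 1278 = 958 kN.
Bearing (1.5 l_c t F_u ≤ 3.0 d t F_u): upper limit = 3.0·27·6·410 / 1000 = 199.3 kN.
  Edge l_c = 50 − 30/2 = 35 → r_n = 129.2 kN; interior l_c = 75 − 30 = 45 → r_n = 166.1 kN.
  R_n,bearing = 2·129.2 + 4·166.1 = 922.5 kN → 0.75 × 922.5 = 692 kN.
Bearing governs: 692 kN.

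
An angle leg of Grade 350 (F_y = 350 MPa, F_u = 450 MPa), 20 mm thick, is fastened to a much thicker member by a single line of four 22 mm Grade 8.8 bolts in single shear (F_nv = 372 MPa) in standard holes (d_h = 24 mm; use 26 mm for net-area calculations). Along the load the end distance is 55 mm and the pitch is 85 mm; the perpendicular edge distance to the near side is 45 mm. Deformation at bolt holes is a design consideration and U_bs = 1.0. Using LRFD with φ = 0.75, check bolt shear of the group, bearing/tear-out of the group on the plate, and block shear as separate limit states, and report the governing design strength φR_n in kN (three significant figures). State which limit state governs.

424 kN (bolt shear governs)

Bolt shear: A_b = π·22²/4 = 380.1 mm²; R_n = 372 × 380.1 × 4 × 1 / 1000 = 565.6 kN → 0.75 × 565.6 = 424 kN.
Bearing: edge l_c = 43, r_n = 464.4 kN; interior l_c = 61, r_n = 475.2 kN; R_n = 464.4 + 3·475.2 = 1890 kN → 1420 kN.
Block shear: A_gv = 6200, A_nv = 4380, A_nt = 640 mm²; R_n = min(0.6F_uA_nv, 0.6F_yA_gv) + U_bs·F_u·A_nt = 1471 kN → 1100 kN.
Bolt shear governs: 424 kN.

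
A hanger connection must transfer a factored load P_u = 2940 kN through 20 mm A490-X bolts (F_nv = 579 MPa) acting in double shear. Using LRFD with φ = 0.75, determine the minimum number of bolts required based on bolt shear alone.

11 bolts

A_b = π·20²/4 = 314.2 mm².
Per-bolt design strength φR_n = 0.75 × 579 × 314.2 × 2 / 1000 = 272.8 kN.
n ≥ 2940 / 272.8 = 10.78 → use 11 bolts.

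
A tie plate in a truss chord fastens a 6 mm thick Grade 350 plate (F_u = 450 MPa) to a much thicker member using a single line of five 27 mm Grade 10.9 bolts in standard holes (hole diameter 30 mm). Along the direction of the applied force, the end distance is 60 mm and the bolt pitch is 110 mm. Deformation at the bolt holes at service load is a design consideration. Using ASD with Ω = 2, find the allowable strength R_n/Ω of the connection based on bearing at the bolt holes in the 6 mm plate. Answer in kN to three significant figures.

423 kN

Per bolt r_n = 1.2 l_c t F_u ≤ 2.4 d t F_u; upper limit = 2.4 × 27 × 6 × 450 / 1000 = 175 kN.
Edge bolt: l_c = 60 − 30/2 = 45 mm → 1.2 × 45 × 6 × 450 / 1000 = 145.8 → r_n = 145.8 kN.
Interior bolts: l_c = 110 − 30 = 80 mm → 1.2 × 80 × 6 × 450 / 1000 = 259.2 → r_n = 175 kN.
R_n = 1 × 145.8 + 4 × 175 = 845.6 kN.
Allowable strength R_n/Ω = 845.6 / 2 = 423 kN.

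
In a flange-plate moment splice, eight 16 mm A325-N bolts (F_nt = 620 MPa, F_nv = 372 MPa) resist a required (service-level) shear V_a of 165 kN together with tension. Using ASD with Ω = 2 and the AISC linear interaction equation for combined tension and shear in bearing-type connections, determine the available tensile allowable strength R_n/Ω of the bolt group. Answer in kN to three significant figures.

A_b = π·16²/4 = 201.1 mm²; f_rv = 165 × 1000 / (8 × 201.1) = 102.6 MPa.
F'_nt = 1.3 F_nt − (Ω F_nt / F_nv) f_rv = 1.3·620 − (2·620/372)·102.6 = 464.1 MPa, capped at F_nt → F'_nt = 464.1 MPa.
R_n = F'_nt · A_b · n = 464.1 × 201.1 × 8 / 1000 = 746.4 kN.
Allowable strength R_n/Ω = 746.4 / 2 = 373 kN.

373 kN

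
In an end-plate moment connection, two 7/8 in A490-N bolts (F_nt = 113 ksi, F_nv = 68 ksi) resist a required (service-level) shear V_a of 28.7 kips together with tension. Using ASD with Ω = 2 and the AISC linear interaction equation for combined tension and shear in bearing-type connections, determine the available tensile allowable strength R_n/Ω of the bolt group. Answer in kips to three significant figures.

40.6 kips

A_b = π·0.875²/4 = 0.6013 in²; f_rv = 28.7 / (2 × 0.6013) = 23.86 ksi.
F'_nt = 1.3 F_nt − (Ω F_nt / F_nv) f_rv = 1.3·113 − (2·113/68)·23.86 = 67.59 ksi, capped at F_nt → F'_nt = 67.59 ksi.
R_n = F'_nt · A_b · n = 67.59 × 0.6013 × 2 = 81.28 kips.
Allowable strength R_n/Ω = 81.28 / 2 = 40.6 kips.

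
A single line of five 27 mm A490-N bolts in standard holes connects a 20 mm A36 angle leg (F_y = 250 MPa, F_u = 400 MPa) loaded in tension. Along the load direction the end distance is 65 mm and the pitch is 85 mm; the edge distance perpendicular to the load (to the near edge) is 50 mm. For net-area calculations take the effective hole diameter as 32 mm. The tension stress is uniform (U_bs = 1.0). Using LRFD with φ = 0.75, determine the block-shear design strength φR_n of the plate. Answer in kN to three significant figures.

Shear plane L_v = 65 + 4·85 = 405 mm; A_gv = 405 × 20 = 8100 mm².
A_nv = (405 − 4.5·32) × 20 = 5220 mm².
A_nt = (50 − 0.5·32) × 20 = 680 mm².
0.6 F_u A_nv = 1253 kN; 0.6 F_y A_gv = 1215 kN → shear yielding governs the shear term.
R_n = 1215 + 1.0 × 400 × 680 / 1000 = 1487 kN.
Design strength φR_n = 0.75 × 1487 = 1120 kN.

1120 kN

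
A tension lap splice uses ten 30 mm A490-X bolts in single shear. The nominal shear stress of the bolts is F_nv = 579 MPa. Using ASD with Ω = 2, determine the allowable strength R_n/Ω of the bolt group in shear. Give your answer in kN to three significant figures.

2050 kN

A_b = π × 30² / 4 = 706.9 mm².
R_n = F_nv · A_b · n · n_s = 579 × 706.9 × 10 × 1 / 1000 = 4093 kN.
Allowable strength R_n/Ω = 4093 / 2 = 2050 kN.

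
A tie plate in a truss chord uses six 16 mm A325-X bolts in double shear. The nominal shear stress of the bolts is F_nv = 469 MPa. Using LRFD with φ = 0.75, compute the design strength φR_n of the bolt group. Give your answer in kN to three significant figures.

A_b = π × 16² / 4 = 201.1 mm².
R_n = F_nv · A_b · n · n_s = 469 × 201.1 × 6 × 2 / 1000 = 1132 kN.
Design strength φR_n = 0.75 × 1132 = 849 kN.

849 kN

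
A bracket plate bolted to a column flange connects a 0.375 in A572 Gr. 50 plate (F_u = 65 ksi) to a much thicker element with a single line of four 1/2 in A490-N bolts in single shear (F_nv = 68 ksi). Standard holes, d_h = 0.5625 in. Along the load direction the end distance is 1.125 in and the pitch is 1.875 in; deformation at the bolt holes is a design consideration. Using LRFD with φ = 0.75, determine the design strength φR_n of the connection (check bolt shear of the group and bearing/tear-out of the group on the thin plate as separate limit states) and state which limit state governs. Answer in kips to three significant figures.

Bolt shear: A_b = π·0.5²/4 = 0.1963 in²; R_n = 68 × 0.1963 × 4 × 1 = 53.41 kips → 0.75 × 53.41 = 40.1 kips.
Bearing (1.2 l_c t F_u ≤ 2.4 d t F_u): upper limit = 2.4·0.5·0.375·65 = 29.25 kips.
  Edge l_c = 1.125 − 0.5625/2 = 0.8438 → r_n = 24.68 kips; interior l_c = 1.875 − 0.5625 = 1.312 → r_n = 29.25 kips.
  R_n,bearing = 1·24.68 + 3·29.25 = 112.4 kips → 0.75 × 112.4 = 84.3 kips.
Bolt shear governs: 40.1 kips.

40.1 kips (bolt shear governs)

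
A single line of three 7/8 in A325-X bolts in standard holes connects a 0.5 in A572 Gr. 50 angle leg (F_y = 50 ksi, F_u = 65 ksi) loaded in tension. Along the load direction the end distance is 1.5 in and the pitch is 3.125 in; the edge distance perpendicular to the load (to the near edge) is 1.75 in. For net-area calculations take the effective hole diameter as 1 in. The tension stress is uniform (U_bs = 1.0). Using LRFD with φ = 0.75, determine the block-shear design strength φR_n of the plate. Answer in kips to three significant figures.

107 kips

Shear plane L_v = 1.5 + 2·3.125 = 7.75 in; A_gv = 7.75 × 0.5 = 3.875 in².
A_nv = (7.75 − 2.5·1) × 0.5 = 2.625 in².
A_nt = (1.75 − 0.5·1) × 0.5 = 0.625 in².
0.6 F_u A_nv = 102.4 kips; 0.6 F_y A_gv = 116.2 kips → shear rupture governs the shear term.
R_n = 102.4 + 1.0 × 65 × 0.625 = 143 kips.
Design strength φR_n = 0.75 × 143 = 107 kips.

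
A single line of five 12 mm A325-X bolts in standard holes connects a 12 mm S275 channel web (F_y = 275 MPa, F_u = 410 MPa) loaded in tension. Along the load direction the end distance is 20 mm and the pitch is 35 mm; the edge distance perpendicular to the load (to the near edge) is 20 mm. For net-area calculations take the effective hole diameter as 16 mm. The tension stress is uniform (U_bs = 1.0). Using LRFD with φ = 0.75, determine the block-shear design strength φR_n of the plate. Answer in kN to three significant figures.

Shear plane L_v = 20 + 4·35 = 160 mm; A_gv = 160 × 12 = 1920 mm².
A_nv = (160 − 4.5·16) × 12 = 1056 mm².
A_nt = (20 − 0.5·16) × 12 = 144 mm².
0.6 F_u A_nv = 259.8 kN; 0.6 F_y A_gv = 316.8 kN → shear rupture governs the shear term.
R_n = 259.8 + 1.0 × 410 × 144 / 1000 = 318.8 kN.
Design strength φR_n = 0.75 × 318.8 = 239 kN.

239 kN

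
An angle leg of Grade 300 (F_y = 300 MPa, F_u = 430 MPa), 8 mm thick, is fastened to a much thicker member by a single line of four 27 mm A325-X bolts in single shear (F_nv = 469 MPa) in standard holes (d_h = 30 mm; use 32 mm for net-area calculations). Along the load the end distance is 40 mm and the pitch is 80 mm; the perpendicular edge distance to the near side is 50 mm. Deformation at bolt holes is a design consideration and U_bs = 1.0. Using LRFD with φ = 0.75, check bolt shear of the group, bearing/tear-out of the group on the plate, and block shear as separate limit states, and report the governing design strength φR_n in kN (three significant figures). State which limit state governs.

348 kN (block shear governs)

Bolt shear: A_b = π·27²/4 = 572.6 mm²; R_n = 469 × 572.6 × 4 × 1 / 1000 = 1074 kN → 0.75 × 1074 = 806 kN.
Bearing: edge l_c = 25, r_n = 103.2 kN; interior l_c = 50, r_n = 206.4 kN; R_n = 103.2 + 3·206.4 = 722.4 kN → 542 kN.
Block shear: A_gv = 2240, A_nv = 1344, A_nt = 272 mm²; R_n = min(0.6F_uA_nv, 0.6F_yA_gv) + U_bs·F_u·A_nt = 463.7 kN → 348 kN.
Block shear governs: 348 kN.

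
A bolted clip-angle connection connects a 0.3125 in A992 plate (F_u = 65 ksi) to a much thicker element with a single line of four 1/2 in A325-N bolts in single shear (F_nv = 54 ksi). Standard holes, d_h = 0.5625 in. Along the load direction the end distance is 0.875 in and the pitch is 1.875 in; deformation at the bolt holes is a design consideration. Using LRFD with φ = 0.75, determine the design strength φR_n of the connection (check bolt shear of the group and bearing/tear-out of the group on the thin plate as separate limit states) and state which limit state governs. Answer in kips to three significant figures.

Bolt shear: A_b = π·0.5²/4 = 0.1963 in²; R_n = 54 × 0.1963 × 4 × 1 = 42.41 kips → 0.75 × 42.41 = 31.8 kips.
Bearing (1.2 l_c t F_u ≤ 2.4 d t F_u): upper limit = 2.4·0.5·0.3125·65 = 24.38 kips.
  Edge l_c = 0.875 − 0.5625/2 = 0.5938 → r_n = 14.47 kips; interior l_c = 1.875 − 0.5625 = 1.312 → r_n = 24.38 kips.
  R_n,bearing = 1·14.47 + 3·24.38 = 87.6 kips → 0.75 × 87.6 = 65.7 kips.
Bolt shear governs: 31.8 kips.

31.8 kips (bolt shear governs)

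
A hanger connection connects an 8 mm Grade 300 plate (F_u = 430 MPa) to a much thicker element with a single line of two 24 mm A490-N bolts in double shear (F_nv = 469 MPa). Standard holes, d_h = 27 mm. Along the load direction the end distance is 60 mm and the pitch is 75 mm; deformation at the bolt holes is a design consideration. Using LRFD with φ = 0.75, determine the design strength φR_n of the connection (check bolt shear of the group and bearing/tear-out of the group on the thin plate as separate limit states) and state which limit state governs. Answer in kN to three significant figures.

Bolt shear: A_b = π·24²/4 = 452.4 mm²; R_n = 469 × 452.4 × 2 × 2 / 1000 = 848.7 kN → 0.75 × 848.7 = 637 kN.
Bearing (1.2 l_c t F_u ≤ 2.4 d t F_u): upper limit = 2.4·24·8·430 / 1000 = 198.1 kN.
  Edge l_c = 60 − 27/2 = 46.5 → r_n = 192 kN; interior l_c = 75 − 27 = 48 → r_n = 198.1 kN.
  R_n,bearing = 1·192 + 1·198.1 = 390.1 kN → 0.75 × 390.1 = 293 kN.
Bearing governs: 293 kN.

293 kN (bearing governs)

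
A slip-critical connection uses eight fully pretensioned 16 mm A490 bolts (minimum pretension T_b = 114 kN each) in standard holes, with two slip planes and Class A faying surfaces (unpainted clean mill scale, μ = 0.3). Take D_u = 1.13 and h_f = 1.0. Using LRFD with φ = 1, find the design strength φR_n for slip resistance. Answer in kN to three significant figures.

R_n = μ · D_u · h_f · T_b · n_s · n_b = 0.3 × 1.13 × 1.0 × 114 × 2 × 8 = 618.3 kN.
Design strength φR_n = 1 × 618.3 = 618 kN.

618 kN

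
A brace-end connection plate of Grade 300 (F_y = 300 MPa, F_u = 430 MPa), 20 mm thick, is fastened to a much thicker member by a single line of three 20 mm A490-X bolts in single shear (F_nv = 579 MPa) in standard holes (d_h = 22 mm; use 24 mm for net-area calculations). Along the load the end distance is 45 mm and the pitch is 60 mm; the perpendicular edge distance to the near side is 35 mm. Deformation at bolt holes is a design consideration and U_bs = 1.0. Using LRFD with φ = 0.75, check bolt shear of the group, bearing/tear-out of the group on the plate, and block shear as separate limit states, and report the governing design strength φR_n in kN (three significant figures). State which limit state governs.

409 kN (bolt shear governs)

Bolt shear: A_b = π·20²/4 = 314.2 mm²; R_n = 579 × 314.2 × 3 × 1 / 1000 = 545.7 kN → 0.75 × 545.7 = 409 kN.
Bearing: edge l_c = 34, r_n = 350.9 kN; interior l_c = 38, r_n = 392.2 kN; R_n = 350.9 + 2·392.2 = 1135 kN → 851 kN.
Block shear: A_gv = 3300, A_nv = 2100, A_nt = 460 mm²; R_n = min(0.6F_uA_nv, 0.6F_yA_gv) + U_bs·F_u·A_nt = 739.6 kN → 555 kN.
Bolt shear governs: 409 kN.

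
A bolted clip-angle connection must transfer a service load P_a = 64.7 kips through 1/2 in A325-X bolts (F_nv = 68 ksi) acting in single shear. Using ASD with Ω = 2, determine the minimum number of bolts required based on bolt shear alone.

A_b = π·0.5²/4 = 0.1963 in².
Per-bolt allowable strength R_n/Ω = 68 × 0.1963 × 1 / 2 = 6.676 kips.
n ≥ 64.7 / 6.676 = 9.692 → use 10 bolts.

10 bolts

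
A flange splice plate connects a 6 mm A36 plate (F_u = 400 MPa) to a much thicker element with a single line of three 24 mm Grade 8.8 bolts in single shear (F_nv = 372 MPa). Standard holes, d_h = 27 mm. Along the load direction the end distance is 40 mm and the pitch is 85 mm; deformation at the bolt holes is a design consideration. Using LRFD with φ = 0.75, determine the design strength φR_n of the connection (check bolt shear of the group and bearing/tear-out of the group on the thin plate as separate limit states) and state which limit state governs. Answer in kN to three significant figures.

Bolt shear: A_b = π·24²/4 = 452.4 mm²; R_n = 372 × 452.4 × 3 × 1 / 1000 = 504.9 kN → 0.75 × 504.9 = 379 kN.
Bearing (1.2 l_c t F_u ≤ 2.4 d t F_u): upper limit = 2.4·24·6·400 / 1000 = 138.2 kN.
  Edge l_c = 40 − 27/2 = 26.5 → r_n = 76.32 kN; interior l_c = 85 − 27 = 58 → r_n = 138.2 kN.
  R_n,bearing = 1·76.32 + 2·138.2 = 352.8 kN → 0.75 × 352.8 = 265 kN.
Bearing governs: 265 kN.

265 kN (bearing governs)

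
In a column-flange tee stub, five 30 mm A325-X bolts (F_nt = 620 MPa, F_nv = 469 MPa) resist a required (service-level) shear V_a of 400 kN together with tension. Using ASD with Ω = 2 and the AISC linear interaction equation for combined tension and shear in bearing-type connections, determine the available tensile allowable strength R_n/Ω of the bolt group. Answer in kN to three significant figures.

896 kN

A_b = π·30²/4 = 706.9 mm²; f_rv = 400 × 1000 / (5 × 706.9) = 113.2 MPa.
F'_nt = 1.3 F_nt − (Ω F_nt / F_nv) f_rv = 1.3·620 − (2·620/469)·113.2 = 506.8 MPa, capped at F_nt → F'_nt = 506.8 MPa.
R_n = F'_nt · A_b · n = 506.8 × 706.9 × 5 / 1000 = 1791 kN.
Allowable strength R_n/Ω = 1791 / 2 = 896 kN.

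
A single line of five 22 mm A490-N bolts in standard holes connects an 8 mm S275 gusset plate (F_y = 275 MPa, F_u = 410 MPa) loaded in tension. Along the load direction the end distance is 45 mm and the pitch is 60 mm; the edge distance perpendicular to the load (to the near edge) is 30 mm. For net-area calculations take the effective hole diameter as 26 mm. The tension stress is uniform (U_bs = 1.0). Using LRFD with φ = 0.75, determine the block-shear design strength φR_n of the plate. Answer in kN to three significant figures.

Shear plane L_v = 45 + 4·60 = 285 mm; A_gv = 285 × 8 = 2280 mm².
A_nv = (285 − 4.5·26) × 8 = 1344 mm².
A_nt = (30 − 0.5·26) × 8 = 136 mm².
0.6 F_u A_nv = 330.6 kN; 0.6 F_y A_gv = 376.2 kN → shear rupture governs the shear term.
R_n = 330.6 + 1.0 × 410 × 136 / 1000 = 386.4 kN.
Design strength φR_n = 0.75 × 386.4 = 290 kN.

290 kN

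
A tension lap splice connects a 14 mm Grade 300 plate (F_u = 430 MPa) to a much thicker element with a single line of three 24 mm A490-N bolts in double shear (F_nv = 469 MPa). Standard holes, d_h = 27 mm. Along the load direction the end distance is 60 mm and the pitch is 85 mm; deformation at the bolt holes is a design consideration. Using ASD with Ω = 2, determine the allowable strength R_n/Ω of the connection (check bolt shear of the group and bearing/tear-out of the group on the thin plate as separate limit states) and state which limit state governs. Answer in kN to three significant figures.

515 kN (bearing governs)

Bolt shear: A_b = π·24²/4 = 452.4 mm²; R_n = 469 × 452.4 × 3 × 2 / 1000 = 1273 kN → 1273 / 2 = 637 kN.
Bearing (1.2 l_c t F_u ≤ 2.4 d t F_u): upper limit = 2.4·24·14·430 / 1000 = 346.8 kN.
  Edge l_c = 60 − 27/2 = 46.5 → r_n = 335.9 kN; interior l_c = 85 − 27 = 58 → r_n = 346.8 kN.
  R_n,bearing = 1·335.9 + 2·346.8 = 1029 kN → 1029 / 2 = 515 kN.
Bearing governs: 515 kN.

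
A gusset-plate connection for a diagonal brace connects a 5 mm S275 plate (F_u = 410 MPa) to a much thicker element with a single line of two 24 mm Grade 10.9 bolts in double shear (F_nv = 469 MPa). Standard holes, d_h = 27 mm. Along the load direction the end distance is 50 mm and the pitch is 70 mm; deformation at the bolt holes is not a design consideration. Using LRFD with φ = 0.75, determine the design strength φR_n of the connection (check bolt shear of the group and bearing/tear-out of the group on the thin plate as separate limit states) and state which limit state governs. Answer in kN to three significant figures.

183 kN (bearing governs)

Bolt shear: A_b = π·24²/4 = 452.4 mm²; R_n = 469 × 452.4 × 2 × 2 / 1000 = 848.7 kN → 0.75 × 848.7 = 637 kN.
Bearing (1.5 l_c t F_u ≤ 3.0 d t F_u): upper limit = 3.0·24·5·410 / 1000 = 147.6 kN.
  Edge l_c = 50 − 27/2 = 36.5 → r_n = 112.2 kN; interior l_c = 70 − 27 = 43 → r_n = 132.2 kN.
  R_n,bearing = 1·112.2 + 1·132.2 = 244.5 kN → 0.75 × 244.5 = 183 kN.
Bearing governs: 183 kN.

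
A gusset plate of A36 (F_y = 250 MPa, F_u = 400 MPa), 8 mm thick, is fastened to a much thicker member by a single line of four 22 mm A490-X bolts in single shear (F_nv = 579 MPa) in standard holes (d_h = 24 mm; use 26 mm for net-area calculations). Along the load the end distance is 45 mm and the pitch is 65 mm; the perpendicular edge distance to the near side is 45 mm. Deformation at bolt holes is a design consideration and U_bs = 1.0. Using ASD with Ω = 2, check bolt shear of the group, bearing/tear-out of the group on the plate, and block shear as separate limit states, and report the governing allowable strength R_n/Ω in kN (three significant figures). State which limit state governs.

Bolt shear: A_b = π·22²/4 = 380.1 mm²; R_n = 579 × 380.1 × 4 × 1 / 1000 = 880.4 kN → 880.4 / 2 = 440 kN.
Bearing: edge l_c = 33, r_n = 126.7 kN; interior l_c = 41, r_n = 157.4 kN; R_n = 126.7 + 3·157.4 = 599 kN → 300 kN.
Block shear: A_gv = 1920, A_nv = 1192, A_nt = 256 mm²; R_n = min(0.6F_uA_nv, 0.6F_yA_gv) + U_bs·F_u·A_nt = 388.5 kN → 194 kN.
Block shear governs: 194 kN.

194 kN (block shear governs)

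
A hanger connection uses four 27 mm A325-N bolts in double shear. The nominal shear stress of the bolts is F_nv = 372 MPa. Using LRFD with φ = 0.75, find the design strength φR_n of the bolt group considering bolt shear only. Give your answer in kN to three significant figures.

1280 kN

A_b = π × 27² / 4 = 572.6 mm².
R_n = F_nv · A_b · n · n_s = 372 × 572.6 × 4 × 2 / 1000 = 1704 kN.
Design strength φR_n = 0.75 × 1704 = 1280 kN.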